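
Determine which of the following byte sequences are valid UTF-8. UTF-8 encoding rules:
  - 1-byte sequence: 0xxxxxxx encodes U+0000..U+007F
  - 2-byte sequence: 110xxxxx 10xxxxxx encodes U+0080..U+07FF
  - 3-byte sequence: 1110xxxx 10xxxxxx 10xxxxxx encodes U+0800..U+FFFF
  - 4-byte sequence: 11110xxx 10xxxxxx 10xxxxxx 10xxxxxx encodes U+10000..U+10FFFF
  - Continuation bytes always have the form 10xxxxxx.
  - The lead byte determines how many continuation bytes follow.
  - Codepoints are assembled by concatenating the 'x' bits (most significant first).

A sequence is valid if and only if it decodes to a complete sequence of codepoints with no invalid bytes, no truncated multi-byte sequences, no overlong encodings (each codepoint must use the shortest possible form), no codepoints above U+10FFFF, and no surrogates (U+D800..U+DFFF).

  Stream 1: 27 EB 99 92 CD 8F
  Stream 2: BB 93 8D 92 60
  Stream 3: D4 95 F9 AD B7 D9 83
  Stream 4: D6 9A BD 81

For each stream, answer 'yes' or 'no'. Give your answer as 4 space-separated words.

Answer: yes no no no

Derivation:
Stream 1: decodes cleanly. VALID
Stream 2: error at byte offset 0. INVALID
Stream 3: error at byte offset 2. INVALID
Stream 4: error at byte offset 2. INVALID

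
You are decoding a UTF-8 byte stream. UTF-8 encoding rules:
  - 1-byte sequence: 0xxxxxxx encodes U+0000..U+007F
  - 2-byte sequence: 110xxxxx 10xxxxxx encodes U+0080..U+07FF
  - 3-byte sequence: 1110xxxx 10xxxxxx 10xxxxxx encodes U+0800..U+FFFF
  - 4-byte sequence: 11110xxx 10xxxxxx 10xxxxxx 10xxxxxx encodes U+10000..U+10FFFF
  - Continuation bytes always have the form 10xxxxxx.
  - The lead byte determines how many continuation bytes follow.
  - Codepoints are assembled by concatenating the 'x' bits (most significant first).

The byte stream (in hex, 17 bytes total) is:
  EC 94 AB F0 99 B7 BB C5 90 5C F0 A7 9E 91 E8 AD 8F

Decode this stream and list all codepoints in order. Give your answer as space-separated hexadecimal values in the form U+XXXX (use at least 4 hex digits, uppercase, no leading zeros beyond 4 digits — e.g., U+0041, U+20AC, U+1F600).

Byte[0]=EC: 3-byte lead, need 2 cont bytes. acc=0xC
Byte[1]=94: continuation. acc=(acc<<6)|0x14=0x314
Byte[2]=AB: continuation. acc=(acc<<6)|0x2B=0xC52B
Completed: cp=U+C52B (starts at byte 0)
Byte[3]=F0: 4-byte lead, need 3 cont bytes. acc=0x0
Byte[4]=99: continuation. acc=(acc<<6)|0x19=0x19
Byte[5]=B7: continuation. acc=(acc<<6)|0x37=0x677
Byte[6]=BB: continuation. acc=(acc<<6)|0x3B=0x19DFB
Completed: cp=U+19DFB (starts at byte 3)
Byte[7]=C5: 2-byte lead, need 1 cont bytes. acc=0x5
Byte[8]=90: continuation. acc=(acc<<6)|0x10=0x150
Completed: cp=U+0150 (starts at byte 7)
Byte[9]=5C: 1-byte ASCII. cp=U+005C
Byte[10]=F0: 4-byte lead, need 3 cont bytes. acc=0x0
Byte[11]=A7: continuation. acc=(acc<<6)|0x27=0x27
Byte[12]=9E: continuation. acc=(acc<<6)|0x1E=0x9DE
Byte[13]=91: continuation. acc=(acc<<6)|0x11=0x27791
Completed: cp=U+27791 (starts at byte 10)
Byte[14]=E8: 3-byte lead, need 2 cont bytes. acc=0x8
Byte[15]=AD: continuation. acc=(acc<<6)|0x2D=0x22D
Byte[16]=8F: continuation. acc=(acc<<6)|0x0F=0x8B4F
Completed: cp=U+8B4F (starts at byte 14)

Answer: U+C52B U+19DFB U+0150 U+005C U+27791 U+8B4F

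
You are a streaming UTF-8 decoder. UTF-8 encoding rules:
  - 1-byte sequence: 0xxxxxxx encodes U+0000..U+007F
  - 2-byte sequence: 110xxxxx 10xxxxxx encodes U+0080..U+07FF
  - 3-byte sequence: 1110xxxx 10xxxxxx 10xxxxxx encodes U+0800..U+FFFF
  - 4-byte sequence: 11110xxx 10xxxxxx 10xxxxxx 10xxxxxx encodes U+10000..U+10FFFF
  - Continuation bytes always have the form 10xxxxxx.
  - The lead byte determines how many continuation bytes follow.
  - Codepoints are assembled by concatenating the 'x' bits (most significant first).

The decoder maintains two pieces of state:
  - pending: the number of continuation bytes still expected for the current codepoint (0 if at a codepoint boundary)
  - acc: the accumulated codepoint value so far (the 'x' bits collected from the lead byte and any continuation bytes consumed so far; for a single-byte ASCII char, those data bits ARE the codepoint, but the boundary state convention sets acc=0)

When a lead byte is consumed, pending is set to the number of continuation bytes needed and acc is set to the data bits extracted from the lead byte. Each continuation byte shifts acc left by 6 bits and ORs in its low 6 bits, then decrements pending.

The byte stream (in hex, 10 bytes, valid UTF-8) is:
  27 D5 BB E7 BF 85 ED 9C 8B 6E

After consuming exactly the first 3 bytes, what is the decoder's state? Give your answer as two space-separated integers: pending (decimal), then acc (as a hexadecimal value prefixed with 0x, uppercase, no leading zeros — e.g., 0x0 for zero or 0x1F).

Answer: 0 0x57B

Derivation:
Byte[0]=27: 1-byte. pending=0, acc=0x0
Byte[1]=D5: 2-byte lead. pending=1, acc=0x15
Byte[2]=BB: continuation. acc=(acc<<6)|0x3B=0x57B, pending=0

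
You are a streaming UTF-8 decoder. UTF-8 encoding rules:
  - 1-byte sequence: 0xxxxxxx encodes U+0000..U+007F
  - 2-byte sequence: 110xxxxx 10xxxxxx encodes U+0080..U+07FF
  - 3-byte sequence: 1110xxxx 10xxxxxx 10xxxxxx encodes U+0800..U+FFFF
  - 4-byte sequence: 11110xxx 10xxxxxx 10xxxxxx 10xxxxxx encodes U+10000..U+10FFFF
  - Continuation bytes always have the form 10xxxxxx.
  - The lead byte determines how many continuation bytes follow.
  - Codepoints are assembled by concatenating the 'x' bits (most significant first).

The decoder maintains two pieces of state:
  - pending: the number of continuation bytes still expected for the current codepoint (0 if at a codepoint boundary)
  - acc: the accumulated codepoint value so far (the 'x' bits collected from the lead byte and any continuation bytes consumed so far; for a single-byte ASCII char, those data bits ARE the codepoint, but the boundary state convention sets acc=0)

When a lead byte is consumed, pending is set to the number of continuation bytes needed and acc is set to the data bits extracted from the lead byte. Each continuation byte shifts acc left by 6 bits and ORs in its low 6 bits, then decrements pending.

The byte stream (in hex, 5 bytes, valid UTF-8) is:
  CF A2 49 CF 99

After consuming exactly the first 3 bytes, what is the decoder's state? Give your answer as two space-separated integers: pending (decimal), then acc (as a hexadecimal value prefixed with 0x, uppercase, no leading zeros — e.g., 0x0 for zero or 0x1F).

Answer: 0 0x0

Derivation:
Byte[0]=CF: 2-byte lead. pending=1, acc=0xF
Byte[1]=A2: continuation. acc=(acc<<6)|0x22=0x3E2, pending=0
Byte[2]=49: 1-byte. pending=0, acc=0x0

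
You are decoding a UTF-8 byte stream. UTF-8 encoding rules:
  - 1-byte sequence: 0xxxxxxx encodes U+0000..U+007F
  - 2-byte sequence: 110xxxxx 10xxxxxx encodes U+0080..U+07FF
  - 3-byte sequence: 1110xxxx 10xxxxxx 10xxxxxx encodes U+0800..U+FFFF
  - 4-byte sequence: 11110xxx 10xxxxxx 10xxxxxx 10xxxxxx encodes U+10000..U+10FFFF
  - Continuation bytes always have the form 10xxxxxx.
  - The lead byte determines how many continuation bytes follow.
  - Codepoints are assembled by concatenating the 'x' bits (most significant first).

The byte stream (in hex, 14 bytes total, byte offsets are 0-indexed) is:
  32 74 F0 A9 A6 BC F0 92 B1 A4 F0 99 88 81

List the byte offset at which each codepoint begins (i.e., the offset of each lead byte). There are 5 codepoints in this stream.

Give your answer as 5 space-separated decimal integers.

Byte[0]=32: 1-byte ASCII. cp=U+0032
Byte[1]=74: 1-byte ASCII. cp=U+0074
Byte[2]=F0: 4-byte lead, need 3 cont bytes. acc=0x0
Byte[3]=A9: continuation. acc=(acc<<6)|0x29=0x29
Byte[4]=A6: continuation. acc=(acc<<6)|0x26=0xA66
Byte[5]=BC: continuation. acc=(acc<<6)|0x3C=0x299BC
Completed: cp=U+299BC (starts at byte 2)
Byte[6]=F0: 4-byte lead, need 3 cont bytes. acc=0x0
Byte[7]=92: continuation. acc=(acc<<6)|0x12=0x12
Byte[8]=B1: continuation. acc=(acc<<6)|0x31=0x4B1
Byte[9]=A4: continuation. acc=(acc<<6)|0x24=0x12C64
Completed: cp=U+12C64 (starts at byte 6)
Byte[10]=F0: 4-byte lead, need 3 cont bytes. acc=0x0
Byte[11]=99: continuation. acc=(acc<<6)|0x19=0x19
Byte[12]=88: continuation. acc=(acc<<6)|0x08=0x648
Byte[13]=81: continuation. acc=(acc<<6)|0x01=0x19201
Completed: cp=U+19201 (starts at byte 10)

Answer: 0 1 2 6 10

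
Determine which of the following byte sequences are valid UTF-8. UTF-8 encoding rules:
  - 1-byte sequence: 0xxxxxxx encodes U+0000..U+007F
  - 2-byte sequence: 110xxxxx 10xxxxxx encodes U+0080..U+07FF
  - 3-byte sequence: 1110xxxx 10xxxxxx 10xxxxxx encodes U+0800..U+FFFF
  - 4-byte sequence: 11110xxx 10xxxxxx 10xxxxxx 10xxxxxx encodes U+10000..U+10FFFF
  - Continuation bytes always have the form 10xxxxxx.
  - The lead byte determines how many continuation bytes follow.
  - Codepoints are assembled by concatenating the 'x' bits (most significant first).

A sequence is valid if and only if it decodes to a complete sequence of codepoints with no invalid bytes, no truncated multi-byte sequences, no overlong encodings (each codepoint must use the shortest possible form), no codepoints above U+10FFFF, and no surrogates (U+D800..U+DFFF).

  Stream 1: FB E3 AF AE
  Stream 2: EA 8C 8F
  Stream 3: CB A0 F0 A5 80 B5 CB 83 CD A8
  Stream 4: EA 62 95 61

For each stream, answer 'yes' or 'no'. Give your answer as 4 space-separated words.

Answer: no yes yes no

Derivation:
Stream 1: error at byte offset 0. INVALID
Stream 2: decodes cleanly. VALID
Stream 3: decodes cleanly. VALID
Stream 4: error at byte offset 1. INVALID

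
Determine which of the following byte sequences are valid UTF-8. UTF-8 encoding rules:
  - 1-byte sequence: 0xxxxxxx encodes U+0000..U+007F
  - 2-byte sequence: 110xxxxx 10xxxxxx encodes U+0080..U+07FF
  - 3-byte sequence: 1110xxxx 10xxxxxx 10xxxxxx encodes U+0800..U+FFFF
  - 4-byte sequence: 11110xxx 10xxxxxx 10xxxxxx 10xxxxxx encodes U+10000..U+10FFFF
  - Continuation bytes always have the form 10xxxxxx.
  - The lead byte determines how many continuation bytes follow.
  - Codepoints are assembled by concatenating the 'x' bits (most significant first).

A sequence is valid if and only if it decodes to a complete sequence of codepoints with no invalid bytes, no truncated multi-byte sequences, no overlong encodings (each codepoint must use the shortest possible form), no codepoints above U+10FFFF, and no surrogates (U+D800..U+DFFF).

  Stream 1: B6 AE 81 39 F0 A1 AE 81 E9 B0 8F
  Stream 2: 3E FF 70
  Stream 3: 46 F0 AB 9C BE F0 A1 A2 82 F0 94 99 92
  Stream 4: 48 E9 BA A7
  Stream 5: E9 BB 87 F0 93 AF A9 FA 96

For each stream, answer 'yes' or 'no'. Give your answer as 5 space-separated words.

Answer: no no yes yes no

Derivation:
Stream 1: error at byte offset 0. INVALID
Stream 2: error at byte offset 1. INVALID
Stream 3: decodes cleanly. VALID
Stream 4: decodes cleanly. VALID
Stream 5: error at byte offset 7. INVALID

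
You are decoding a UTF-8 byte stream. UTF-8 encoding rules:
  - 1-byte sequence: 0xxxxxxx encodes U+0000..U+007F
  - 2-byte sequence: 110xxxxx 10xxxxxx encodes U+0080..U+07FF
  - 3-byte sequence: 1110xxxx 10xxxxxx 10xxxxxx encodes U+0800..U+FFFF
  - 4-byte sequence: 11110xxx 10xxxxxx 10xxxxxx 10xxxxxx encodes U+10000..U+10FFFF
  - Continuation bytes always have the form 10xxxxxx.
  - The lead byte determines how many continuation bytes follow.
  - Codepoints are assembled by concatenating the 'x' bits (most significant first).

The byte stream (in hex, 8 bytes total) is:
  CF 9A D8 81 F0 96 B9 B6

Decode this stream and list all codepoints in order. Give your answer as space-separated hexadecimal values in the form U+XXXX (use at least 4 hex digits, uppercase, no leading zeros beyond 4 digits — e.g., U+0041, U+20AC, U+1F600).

Answer: U+03DA U+0601 U+16E76

Derivation:
Byte[0]=CF: 2-byte lead, need 1 cont bytes. acc=0xF
Byte[1]=9A: continuation. acc=(acc<<6)|0x1A=0x3DA
Completed: cp=U+03DA (starts at byte 0)
Byte[2]=D8: 2-byte lead, need 1 cont bytes. acc=0x18
Byte[3]=81: continuation. acc=(acc<<6)|0x01=0x601
Completed: cp=U+0601 (starts at byte 2)
Byte[4]=F0: 4-byte lead, need 3 cont bytes. acc=0x0
Byte[5]=96: continuation. acc=(acc<<6)|0x16=0x16
Byte[6]=B9: continuation. acc=(acc<<6)|0x39=0x5B9
Byte[7]=B6: continuation. acc=(acc<<6)|0x36=0x16E76
Completed: cp=U+16E76 (starts at byte 4)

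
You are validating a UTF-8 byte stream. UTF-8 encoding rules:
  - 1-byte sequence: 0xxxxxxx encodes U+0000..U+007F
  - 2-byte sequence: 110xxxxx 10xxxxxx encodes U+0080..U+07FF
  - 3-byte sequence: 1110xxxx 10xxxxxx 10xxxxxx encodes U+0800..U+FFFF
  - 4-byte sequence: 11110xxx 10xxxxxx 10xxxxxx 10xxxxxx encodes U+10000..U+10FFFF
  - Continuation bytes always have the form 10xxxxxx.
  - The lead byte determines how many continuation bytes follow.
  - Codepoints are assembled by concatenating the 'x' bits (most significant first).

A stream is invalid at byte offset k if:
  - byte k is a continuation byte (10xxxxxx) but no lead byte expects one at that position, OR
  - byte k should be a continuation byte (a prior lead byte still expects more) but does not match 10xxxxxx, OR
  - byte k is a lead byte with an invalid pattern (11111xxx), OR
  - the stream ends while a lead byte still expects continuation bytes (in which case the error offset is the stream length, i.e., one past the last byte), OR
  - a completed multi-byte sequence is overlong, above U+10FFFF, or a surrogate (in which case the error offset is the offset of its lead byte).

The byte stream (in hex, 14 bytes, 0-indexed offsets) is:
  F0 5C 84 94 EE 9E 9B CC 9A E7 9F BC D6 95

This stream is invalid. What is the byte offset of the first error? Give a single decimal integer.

Byte[0]=F0: 4-byte lead, need 3 cont bytes. acc=0x0
Byte[1]=5C: expected 10xxxxxx continuation. INVALID

Answer: 1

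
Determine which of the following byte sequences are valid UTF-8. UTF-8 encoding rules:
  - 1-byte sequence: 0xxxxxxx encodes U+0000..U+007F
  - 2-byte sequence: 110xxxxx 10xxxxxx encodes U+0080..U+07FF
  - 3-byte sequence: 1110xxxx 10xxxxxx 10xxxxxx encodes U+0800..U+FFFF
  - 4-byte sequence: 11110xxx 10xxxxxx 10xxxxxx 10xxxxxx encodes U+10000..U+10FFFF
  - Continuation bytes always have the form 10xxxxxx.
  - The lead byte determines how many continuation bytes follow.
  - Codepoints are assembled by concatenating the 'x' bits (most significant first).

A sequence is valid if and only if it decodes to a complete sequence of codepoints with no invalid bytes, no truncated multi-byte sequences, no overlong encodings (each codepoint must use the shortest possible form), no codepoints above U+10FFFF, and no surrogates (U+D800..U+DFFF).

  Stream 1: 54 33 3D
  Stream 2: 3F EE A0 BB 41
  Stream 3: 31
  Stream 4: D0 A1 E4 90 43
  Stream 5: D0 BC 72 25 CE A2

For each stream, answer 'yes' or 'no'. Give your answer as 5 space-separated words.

Stream 1: decodes cleanly. VALID
Stream 2: decodes cleanly. VALID
Stream 3: decodes cleanly. VALID
Stream 4: error at byte offset 4. INVALID
Stream 5: decodes cleanly. VALID

Answer: yes yes yes no yes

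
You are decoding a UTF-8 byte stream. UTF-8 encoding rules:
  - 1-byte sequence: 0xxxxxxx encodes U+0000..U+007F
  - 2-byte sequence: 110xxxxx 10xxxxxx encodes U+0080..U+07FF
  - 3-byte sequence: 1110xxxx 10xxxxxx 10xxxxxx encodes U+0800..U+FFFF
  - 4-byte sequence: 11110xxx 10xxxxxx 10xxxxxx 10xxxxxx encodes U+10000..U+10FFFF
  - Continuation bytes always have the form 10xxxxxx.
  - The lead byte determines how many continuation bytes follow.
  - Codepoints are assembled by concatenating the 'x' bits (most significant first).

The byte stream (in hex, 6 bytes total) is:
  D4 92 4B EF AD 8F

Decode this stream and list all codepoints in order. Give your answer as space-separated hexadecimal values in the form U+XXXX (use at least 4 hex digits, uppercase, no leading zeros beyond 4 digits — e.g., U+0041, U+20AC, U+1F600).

Byte[0]=D4: 2-byte lead, need 1 cont bytes. acc=0x14
Byte[1]=92: continuation. acc=(acc<<6)|0x12=0x512
Completed: cp=U+0512 (starts at byte 0)
Byte[2]=4B: 1-byte ASCII. cp=U+004B
Byte[3]=EF: 3-byte lead, need 2 cont bytes. acc=0xF
Byte[4]=AD: continuation. acc=(acc<<6)|0x2D=0x3ED
Byte[5]=8F: continuation. acc=(acc<<6)|0x0F=0xFB4F
Completed: cp=U+FB4F (starts at byte 3)

Answer: U+0512 U+004B U+FB4F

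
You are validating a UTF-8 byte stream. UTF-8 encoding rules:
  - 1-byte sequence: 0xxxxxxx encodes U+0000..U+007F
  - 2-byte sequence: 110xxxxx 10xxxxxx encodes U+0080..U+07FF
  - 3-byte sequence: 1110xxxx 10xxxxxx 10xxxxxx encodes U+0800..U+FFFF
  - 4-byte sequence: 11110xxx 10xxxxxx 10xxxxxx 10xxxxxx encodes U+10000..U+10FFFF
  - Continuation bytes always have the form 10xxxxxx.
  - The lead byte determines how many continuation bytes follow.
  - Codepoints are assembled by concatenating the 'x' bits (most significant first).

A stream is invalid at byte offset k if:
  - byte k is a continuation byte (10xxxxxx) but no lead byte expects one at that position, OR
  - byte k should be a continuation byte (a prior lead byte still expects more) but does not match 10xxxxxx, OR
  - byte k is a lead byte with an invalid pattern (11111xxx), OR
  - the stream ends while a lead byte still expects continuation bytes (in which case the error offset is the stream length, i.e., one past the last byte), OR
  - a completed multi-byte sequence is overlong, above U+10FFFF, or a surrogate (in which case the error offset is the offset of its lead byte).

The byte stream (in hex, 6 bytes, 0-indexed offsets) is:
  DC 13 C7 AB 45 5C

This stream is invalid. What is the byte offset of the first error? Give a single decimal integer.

Byte[0]=DC: 2-byte lead, need 1 cont bytes. acc=0x1C
Byte[1]=13: expected 10xxxxxx continuation. INVALID

Answer: 1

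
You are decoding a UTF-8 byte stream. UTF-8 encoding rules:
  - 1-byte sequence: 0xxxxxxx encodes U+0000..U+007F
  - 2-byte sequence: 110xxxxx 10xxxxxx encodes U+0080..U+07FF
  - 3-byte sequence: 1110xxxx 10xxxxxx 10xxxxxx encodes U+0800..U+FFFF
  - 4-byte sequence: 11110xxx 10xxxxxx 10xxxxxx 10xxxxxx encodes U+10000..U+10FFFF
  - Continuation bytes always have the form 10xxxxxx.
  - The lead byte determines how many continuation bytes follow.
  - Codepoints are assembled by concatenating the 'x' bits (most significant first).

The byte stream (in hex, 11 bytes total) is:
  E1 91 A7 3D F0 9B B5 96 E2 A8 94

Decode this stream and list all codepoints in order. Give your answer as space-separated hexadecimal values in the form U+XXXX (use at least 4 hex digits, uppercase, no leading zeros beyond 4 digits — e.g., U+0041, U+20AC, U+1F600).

Answer: U+1467 U+003D U+1BD56 U+2A14

Derivation:
Byte[0]=E1: 3-byte lead, need 2 cont bytes. acc=0x1
Byte[1]=91: continuation. acc=(acc<<6)|0x11=0x51
Byte[2]=A7: continuation. acc=(acc<<6)|0x27=0x1467
Completed: cp=U+1467 (starts at byte 0)
Byte[3]=3D: 1-byte ASCII. cp=U+003D
Byte[4]=F0: 4-byte lead, need 3 cont bytes. acc=0x0
Byte[5]=9B: continuation. acc=(acc<<6)|0x1B=0x1B
Byte[6]=B5: continuation. acc=(acc<<6)|0x35=0x6F5
Byte[7]=96: continuation. acc=(acc<<6)|0x16=0x1BD56
Completed: cp=U+1BD56 (starts at byte 4)
Byte[8]=E2: 3-byte lead, need 2 cont bytes. acc=0x2
Byte[9]=A8: continuation. acc=(acc<<6)|0x28=0xA8
Byte[10]=94: continuation. acc=(acc<<6)|0x14=0x2A14
Completed: cp=U+2A14 (starts at byte 8)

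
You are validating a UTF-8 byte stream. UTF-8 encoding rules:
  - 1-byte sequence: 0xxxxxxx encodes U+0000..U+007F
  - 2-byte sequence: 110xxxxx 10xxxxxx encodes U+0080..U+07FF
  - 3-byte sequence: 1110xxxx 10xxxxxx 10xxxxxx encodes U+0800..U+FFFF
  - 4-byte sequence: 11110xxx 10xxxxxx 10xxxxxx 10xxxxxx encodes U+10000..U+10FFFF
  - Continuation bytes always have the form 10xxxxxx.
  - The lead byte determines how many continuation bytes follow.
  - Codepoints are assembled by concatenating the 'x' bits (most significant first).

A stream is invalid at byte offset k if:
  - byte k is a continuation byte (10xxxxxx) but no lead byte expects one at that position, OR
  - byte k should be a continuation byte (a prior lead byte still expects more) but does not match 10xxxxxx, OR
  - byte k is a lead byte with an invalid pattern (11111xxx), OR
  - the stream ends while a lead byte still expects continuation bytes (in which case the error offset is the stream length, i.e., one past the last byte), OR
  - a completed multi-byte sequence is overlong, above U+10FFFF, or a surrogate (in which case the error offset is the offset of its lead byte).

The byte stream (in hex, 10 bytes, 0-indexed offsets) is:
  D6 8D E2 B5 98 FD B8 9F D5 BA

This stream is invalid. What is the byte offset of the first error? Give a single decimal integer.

Answer: 5

Derivation:
Byte[0]=D6: 2-byte lead, need 1 cont bytes. acc=0x16
Byte[1]=8D: continuation. acc=(acc<<6)|0x0D=0x58D
Completed: cp=U+058D (starts at byte 0)
Byte[2]=E2: 3-byte lead, need 2 cont bytes. acc=0x2
Byte[3]=B5: continuation. acc=(acc<<6)|0x35=0xB5
Byte[4]=98: continuation. acc=(acc<<6)|0x18=0x2D58
Completed: cp=U+2D58 (starts at byte 2)
Byte[5]=FD: INVALID lead byte (not 0xxx/110x/1110/11110)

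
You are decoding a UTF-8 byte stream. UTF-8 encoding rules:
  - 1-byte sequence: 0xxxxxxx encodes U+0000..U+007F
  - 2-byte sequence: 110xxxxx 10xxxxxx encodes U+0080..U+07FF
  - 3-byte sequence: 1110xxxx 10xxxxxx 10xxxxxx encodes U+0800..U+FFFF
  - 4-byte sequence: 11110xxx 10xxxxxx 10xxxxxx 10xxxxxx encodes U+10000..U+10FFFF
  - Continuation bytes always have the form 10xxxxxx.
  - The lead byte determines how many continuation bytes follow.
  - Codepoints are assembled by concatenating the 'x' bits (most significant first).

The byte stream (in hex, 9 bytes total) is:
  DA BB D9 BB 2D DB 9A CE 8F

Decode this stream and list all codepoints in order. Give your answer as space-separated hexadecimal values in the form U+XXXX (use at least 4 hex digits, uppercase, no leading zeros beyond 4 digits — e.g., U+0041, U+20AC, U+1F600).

Byte[0]=DA: 2-byte lead, need 1 cont bytes. acc=0x1A
Byte[1]=BB: continuation. acc=(acc<<6)|0x3B=0x6BB
Completed: cp=U+06BB (starts at byte 0)
Byte[2]=D9: 2-byte lead, need 1 cont bytes. acc=0x19
Byte[3]=BB: continuation. acc=(acc<<6)|0x3B=0x67B
Completed: cp=U+067B (starts at byte 2)
Byte[4]=2D: 1-byte ASCII. cp=U+002D
Byte[5]=DB: 2-byte lead, need 1 cont bytes. acc=0x1B
Byte[6]=9A: continuation. acc=(acc<<6)|0x1A=0x6DA
Completed: cp=U+06DA (starts at byte 5)
Byte[7]=CE: 2-byte lead, need 1 cont bytes. acc=0xE
Byte[8]=8F: continuation. acc=(acc<<6)|0x0F=0x38F
Completed: cp=U+038F (starts at byte 7)

Answer: U+06BB U+067B U+002D U+06DA U+038F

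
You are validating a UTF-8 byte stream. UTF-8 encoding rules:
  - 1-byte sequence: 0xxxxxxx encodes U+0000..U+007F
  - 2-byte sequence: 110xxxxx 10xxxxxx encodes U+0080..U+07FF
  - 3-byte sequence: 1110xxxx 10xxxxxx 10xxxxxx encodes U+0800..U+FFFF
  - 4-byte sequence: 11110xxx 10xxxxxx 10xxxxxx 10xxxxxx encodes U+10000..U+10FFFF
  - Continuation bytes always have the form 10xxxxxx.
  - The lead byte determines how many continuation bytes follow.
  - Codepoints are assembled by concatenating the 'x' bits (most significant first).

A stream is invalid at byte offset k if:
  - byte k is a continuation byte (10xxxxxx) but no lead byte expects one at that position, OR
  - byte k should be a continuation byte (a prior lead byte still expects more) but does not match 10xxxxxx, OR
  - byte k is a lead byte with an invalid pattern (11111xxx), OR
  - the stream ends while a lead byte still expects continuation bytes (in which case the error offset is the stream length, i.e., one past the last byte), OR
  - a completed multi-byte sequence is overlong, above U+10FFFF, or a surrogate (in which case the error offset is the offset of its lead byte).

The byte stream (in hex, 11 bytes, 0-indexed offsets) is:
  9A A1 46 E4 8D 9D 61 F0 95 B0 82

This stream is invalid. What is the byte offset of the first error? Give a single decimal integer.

Byte[0]=9A: INVALID lead byte (not 0xxx/110x/1110/11110)

Answer: 0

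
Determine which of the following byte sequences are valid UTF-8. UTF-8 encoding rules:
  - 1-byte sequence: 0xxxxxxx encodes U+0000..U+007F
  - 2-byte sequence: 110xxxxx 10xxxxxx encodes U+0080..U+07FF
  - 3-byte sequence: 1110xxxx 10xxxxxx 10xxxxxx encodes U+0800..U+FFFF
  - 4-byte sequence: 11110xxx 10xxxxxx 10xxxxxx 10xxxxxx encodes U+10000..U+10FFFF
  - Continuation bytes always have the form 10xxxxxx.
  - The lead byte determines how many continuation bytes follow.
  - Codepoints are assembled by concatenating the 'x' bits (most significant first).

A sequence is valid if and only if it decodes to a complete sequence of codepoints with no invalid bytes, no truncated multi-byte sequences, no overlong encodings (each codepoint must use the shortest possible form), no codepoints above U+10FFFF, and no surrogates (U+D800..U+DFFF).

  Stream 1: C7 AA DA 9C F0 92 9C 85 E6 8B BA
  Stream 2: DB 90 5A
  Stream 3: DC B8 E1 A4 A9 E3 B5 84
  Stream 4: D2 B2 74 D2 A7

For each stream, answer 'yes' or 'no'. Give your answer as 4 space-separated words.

Answer: yes yes yes yes

Derivation:
Stream 1: decodes cleanly. VALID
Stream 2: decodes cleanly. VALID
Stream 3: decodes cleanly. VALID
Stream 4: decodes cleanly. VALID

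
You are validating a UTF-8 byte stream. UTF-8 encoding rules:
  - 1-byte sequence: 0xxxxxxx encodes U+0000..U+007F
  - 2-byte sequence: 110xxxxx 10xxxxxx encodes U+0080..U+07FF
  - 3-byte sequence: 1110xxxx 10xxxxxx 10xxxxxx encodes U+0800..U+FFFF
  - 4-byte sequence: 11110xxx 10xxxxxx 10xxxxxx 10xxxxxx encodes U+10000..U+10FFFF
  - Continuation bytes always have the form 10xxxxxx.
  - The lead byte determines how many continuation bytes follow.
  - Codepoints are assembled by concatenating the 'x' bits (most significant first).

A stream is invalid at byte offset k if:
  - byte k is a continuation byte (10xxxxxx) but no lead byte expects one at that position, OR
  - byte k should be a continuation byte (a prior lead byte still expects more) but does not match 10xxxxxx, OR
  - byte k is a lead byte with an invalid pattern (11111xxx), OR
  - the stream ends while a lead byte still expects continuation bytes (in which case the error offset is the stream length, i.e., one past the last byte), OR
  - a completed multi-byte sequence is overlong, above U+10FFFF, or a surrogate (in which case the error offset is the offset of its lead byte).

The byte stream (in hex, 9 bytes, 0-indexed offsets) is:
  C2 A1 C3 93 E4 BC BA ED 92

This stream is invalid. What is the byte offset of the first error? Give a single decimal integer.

Answer: 9

Derivation:
Byte[0]=C2: 2-byte lead, need 1 cont bytes. acc=0x2
Byte[1]=A1: continuation. acc=(acc<<6)|0x21=0xA1
Completed: cp=U+00A1 (starts at byte 0)
Byte[2]=C3: 2-byte lead, need 1 cont bytes. acc=0x3
Byte[3]=93: continuation. acc=(acc<<6)|0x13=0xD3
Completed: cp=U+00D3 (starts at byte 2)
Byte[4]=E4: 3-byte lead, need 2 cont bytes. acc=0x4
Byte[5]=BC: continuation. acc=(acc<<6)|0x3C=0x13C
Byte[6]=BA: continuation. acc=(acc<<6)|0x3A=0x4F3A
Completed: cp=U+4F3A (starts at byte 4)
Byte[7]=ED: 3-byte lead, need 2 cont bytes. acc=0xD
Byte[8]=92: continuation. acc=(acc<<6)|0x12=0x352
Byte[9]: stream ended, expected continuation. INVALID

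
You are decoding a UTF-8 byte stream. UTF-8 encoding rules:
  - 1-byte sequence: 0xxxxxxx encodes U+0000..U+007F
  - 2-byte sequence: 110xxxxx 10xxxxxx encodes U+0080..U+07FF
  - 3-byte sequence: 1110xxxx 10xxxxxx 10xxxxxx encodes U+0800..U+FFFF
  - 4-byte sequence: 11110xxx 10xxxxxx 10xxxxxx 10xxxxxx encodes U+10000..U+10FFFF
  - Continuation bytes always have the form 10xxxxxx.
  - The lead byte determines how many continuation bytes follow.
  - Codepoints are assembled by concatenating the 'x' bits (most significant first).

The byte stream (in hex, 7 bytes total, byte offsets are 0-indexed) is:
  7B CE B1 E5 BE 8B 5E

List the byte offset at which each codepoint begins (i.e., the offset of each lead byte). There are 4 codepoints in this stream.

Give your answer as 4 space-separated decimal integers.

Answer: 0 1 3 6

Derivation:
Byte[0]=7B: 1-byte ASCII. cp=U+007B
Byte[1]=CE: 2-byte lead, need 1 cont bytes. acc=0xE
Byte[2]=B1: continuation. acc=(acc<<6)|0x31=0x3B1
Completed: cp=U+03B1 (starts at byte 1)
Byte[3]=E5: 3-byte lead, need 2 cont bytes. acc=0x5
Byte[4]=BE: continuation. acc=(acc<<6)|0x3E=0x17E
Byte[5]=8B: continuation. acc=(acc<<6)|0x0B=0x5F8B
Completed: cp=U+5F8B (starts at byte 3)
Byte[6]=5E: 1-byte ASCII. cp=U+005E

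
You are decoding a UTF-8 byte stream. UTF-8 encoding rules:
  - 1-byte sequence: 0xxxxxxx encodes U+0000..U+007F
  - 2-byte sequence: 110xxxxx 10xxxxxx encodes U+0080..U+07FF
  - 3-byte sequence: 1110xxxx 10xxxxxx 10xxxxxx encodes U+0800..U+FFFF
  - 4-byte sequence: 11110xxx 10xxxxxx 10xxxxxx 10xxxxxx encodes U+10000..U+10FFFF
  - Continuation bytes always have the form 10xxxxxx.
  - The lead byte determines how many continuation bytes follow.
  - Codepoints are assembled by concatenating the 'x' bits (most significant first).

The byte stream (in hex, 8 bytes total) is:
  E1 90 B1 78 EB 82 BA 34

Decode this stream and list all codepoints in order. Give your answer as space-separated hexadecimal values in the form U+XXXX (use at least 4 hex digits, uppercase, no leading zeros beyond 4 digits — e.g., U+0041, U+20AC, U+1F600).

Answer: U+1431 U+0078 U+B0BA U+0034

Derivation:
Byte[0]=E1: 3-byte lead, need 2 cont bytes. acc=0x1
Byte[1]=90: continuation. acc=(acc<<6)|0x10=0x50
Byte[2]=B1: continuation. acc=(acc<<6)|0x31=0x1431
Completed: cp=U+1431 (starts at byte 0)
Byte[3]=78: 1-byte ASCII. cp=U+0078
Byte[4]=EB: 3-byte lead, need 2 cont bytes. acc=0xB
Byte[5]=82: continuation. acc=(acc<<6)|0x02=0x2C2
Byte[6]=BA: continuation. acc=(acc<<6)|0x3A=0xB0BA
Completed: cp=U+B0BA (starts at byte 4)
Byte[7]=34: 1-byte ASCII. cp=U+0034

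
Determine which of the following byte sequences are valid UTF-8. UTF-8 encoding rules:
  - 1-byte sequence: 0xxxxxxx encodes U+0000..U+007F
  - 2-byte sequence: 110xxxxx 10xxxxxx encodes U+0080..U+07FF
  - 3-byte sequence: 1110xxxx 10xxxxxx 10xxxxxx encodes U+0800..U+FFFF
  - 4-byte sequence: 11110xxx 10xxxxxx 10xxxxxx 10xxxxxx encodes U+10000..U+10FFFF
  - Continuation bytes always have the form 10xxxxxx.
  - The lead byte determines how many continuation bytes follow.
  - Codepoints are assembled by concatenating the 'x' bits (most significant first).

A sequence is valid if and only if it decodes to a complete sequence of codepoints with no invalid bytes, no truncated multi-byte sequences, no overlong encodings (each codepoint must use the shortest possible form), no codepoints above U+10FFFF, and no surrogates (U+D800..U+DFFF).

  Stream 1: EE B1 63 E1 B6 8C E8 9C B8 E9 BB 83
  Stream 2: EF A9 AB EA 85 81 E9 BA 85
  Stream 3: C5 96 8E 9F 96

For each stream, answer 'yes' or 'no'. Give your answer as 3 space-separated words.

Answer: no yes no

Derivation:
Stream 1: error at byte offset 2. INVALID
Stream 2: decodes cleanly. VALID
Stream 3: error at byte offset 2. INVALID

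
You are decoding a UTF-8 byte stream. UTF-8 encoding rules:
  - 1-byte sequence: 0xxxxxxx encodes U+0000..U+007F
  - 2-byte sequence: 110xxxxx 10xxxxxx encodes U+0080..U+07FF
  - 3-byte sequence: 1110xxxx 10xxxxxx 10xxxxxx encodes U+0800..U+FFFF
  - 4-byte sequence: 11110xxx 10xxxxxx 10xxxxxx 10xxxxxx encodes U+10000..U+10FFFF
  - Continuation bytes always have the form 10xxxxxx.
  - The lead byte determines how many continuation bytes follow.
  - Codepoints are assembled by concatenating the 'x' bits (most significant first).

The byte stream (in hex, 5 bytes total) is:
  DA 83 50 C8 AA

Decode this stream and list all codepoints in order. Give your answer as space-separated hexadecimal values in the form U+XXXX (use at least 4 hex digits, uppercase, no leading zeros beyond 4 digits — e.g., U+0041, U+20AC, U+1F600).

Byte[0]=DA: 2-byte lead, need 1 cont bytes. acc=0x1A
Byte[1]=83: continuation. acc=(acc<<6)|0x03=0x683
Completed: cp=U+0683 (starts at byte 0)
Byte[2]=50: 1-byte ASCII. cp=U+0050
Byte[3]=C8: 2-byte lead, need 1 cont bytes. acc=0x8
Byte[4]=AA: continuation. acc=(acc<<6)|0x2A=0x22A
Completed: cp=U+022A (starts at byte 3)

Answer: U+0683 U+0050 U+022A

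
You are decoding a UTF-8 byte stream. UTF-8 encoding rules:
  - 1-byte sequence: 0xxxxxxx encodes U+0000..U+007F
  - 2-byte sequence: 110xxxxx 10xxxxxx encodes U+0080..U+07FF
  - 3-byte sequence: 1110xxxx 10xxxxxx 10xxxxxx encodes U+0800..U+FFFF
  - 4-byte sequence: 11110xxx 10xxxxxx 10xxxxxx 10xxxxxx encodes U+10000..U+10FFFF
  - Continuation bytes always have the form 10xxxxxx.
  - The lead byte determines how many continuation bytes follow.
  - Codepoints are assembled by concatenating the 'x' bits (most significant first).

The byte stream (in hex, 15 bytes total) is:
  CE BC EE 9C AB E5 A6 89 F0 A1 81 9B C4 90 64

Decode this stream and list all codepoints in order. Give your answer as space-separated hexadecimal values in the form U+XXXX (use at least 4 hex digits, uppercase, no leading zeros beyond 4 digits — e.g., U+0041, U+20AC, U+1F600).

Answer: U+03BC U+E72B U+5989 U+2105B U+0110 U+0064

Derivation:
Byte[0]=CE: 2-byte lead, need 1 cont bytes. acc=0xE
Byte[1]=BC: continuation. acc=(acc<<6)|0x3C=0x3BC
Completed: cp=U+03BC (starts at byte 0)
Byte[2]=EE: 3-byte lead, need 2 cont bytes. acc=0xE
Byte[3]=9C: continuation. acc=(acc<<6)|0x1C=0x39C
Byte[4]=AB: continuation. acc=(acc<<6)|0x2B=0xE72B
Completed: cp=U+E72B (starts at byte 2)
Byte[5]=E5: 3-byte lead, need 2 cont bytes. acc=0x5
Byte[6]=A6: continuation. acc=(acc<<6)|0x26=0x166
Byte[7]=89: continuation. acc=(acc<<6)|0x09=0x5989
Completed: cp=U+5989 (starts at byte 5)
Byte[8]=F0: 4-byte lead, need 3 cont bytes. acc=0x0
Byte[9]=A1: continuation. acc=(acc<<6)|0x21=0x21
Byte[10]=81: continuation. acc=(acc<<6)|0x01=0x841
Byte[11]=9B: continuation. acc=(acc<<6)|0x1B=0x2105B
Completed: cp=U+2105B (starts at byte 8)
Byte[12]=C4: 2-byte lead, need 1 cont bytes. acc=0x4
Byte[13]=90: continuation. acc=(acc<<6)|0x10=0x110
Completed: cp=U+0110 (starts at byte 12)
Byte[14]=64: 1-byte ASCII. cp=U+0064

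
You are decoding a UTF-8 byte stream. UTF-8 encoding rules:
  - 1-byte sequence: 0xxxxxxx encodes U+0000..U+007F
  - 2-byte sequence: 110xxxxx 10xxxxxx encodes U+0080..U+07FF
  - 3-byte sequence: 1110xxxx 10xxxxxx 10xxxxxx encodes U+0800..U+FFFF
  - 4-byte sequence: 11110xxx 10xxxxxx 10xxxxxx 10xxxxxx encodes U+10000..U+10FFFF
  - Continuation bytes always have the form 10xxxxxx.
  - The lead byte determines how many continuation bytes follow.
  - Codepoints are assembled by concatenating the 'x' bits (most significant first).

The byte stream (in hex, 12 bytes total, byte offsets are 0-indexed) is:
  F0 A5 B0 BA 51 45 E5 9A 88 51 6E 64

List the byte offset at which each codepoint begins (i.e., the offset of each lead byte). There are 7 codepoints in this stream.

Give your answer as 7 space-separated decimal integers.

Byte[0]=F0: 4-byte lead, need 3 cont bytes. acc=0x0
Byte[1]=A5: continuation. acc=(acc<<6)|0x25=0x25
Byte[2]=B0: continuation. acc=(acc<<6)|0x30=0x970
Byte[3]=BA: continuation. acc=(acc<<6)|0x3A=0x25C3A
Completed: cp=U+25C3A (starts at byte 0)
Byte[4]=51: 1-byte ASCII. cp=U+0051
Byte[5]=45: 1-byte ASCII. cp=U+0045
Byte[6]=E5: 3-byte lead, need 2 cont bytes. acc=0x5
Byte[7]=9A: continuation. acc=(acc<<6)|0x1A=0x15A
Byte[8]=88: continuation. acc=(acc<<6)|0x08=0x5688
Completed: cp=U+5688 (starts at byte 6)
Byte[9]=51: 1-byte ASCII. cp=U+0051
Byte[10]=6E: 1-byte ASCII. cp=U+006E
Byte[11]=64: 1-byte ASCII. cp=U+0064

Answer: 0 4 5 6 9 10 11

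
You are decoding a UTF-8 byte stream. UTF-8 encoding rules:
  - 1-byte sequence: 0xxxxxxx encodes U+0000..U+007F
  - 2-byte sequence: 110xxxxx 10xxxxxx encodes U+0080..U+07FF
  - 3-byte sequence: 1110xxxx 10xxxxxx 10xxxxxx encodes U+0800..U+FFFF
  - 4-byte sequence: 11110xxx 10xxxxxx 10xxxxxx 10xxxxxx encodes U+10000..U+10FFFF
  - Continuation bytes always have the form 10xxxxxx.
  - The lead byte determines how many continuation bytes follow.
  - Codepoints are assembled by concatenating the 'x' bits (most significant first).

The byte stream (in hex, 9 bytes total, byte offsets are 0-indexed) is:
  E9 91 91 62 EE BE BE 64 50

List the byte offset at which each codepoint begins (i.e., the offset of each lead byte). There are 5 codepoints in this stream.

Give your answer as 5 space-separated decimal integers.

Answer: 0 3 4 7 8

Derivation:
Byte[0]=E9: 3-byte lead, need 2 cont bytes. acc=0x9
Byte[1]=91: continuation. acc=(acc<<6)|0x11=0x251
Byte[2]=91: continuation. acc=(acc<<6)|0x11=0x9451
Completed: cp=U+9451 (starts at byte 0)
Byte[3]=62: 1-byte ASCII. cp=U+0062
Byte[4]=EE: 3-byte lead, need 2 cont bytes. acc=0xE
Byte[5]=BE: continuation. acc=(acc<<6)|0x3E=0x3BE
Byte[6]=BE: continuation. acc=(acc<<6)|0x3E=0xEFBE
Completed: cp=U+EFBE (starts at byte 4)
Byte[7]=64: 1-byte ASCII. cp=U+0064
Byte[8]=50: 1-byte ASCII. cp=U+0050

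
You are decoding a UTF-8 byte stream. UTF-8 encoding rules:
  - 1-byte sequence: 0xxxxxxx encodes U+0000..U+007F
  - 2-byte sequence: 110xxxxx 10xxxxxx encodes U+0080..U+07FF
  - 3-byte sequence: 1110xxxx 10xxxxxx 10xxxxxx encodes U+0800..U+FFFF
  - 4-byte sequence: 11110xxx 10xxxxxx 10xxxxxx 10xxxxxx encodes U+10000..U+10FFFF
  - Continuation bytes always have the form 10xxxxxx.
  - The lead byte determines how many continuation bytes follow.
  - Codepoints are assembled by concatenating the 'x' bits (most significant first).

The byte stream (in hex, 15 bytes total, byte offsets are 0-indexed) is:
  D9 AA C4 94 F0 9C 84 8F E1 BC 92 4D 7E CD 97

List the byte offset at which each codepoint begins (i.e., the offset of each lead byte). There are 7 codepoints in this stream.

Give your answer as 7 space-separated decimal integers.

Byte[0]=D9: 2-byte lead, need 1 cont bytes. acc=0x19
Byte[1]=AA: continuation. acc=(acc<<6)|0x2A=0x66A
Completed: cp=U+066A (starts at byte 0)
Byte[2]=C4: 2-byte lead, need 1 cont bytes. acc=0x4
Byte[3]=94: continuation. acc=(acc<<6)|0x14=0x114
Completed: cp=U+0114 (starts at byte 2)
Byte[4]=F0: 4-byte lead, need 3 cont bytes. acc=0x0
Byte[5]=9C: continuation. acc=(acc<<6)|0x1C=0x1C
Byte[6]=84: continuation. acc=(acc<<6)|0x04=0x704
Byte[7]=8F: continuation. acc=(acc<<6)|0x0F=0x1C10F
Completed: cp=U+1C10F (starts at byte 4)
Byte[8]=E1: 3-byte lead, need 2 cont bytes. acc=0x1
Byte[9]=BC: continuation. acc=(acc<<6)|0x3C=0x7C
Byte[10]=92: continuation. acc=(acc<<6)|0x12=0x1F12
Completed: cp=U+1F12 (starts at byte 8)
Byte[11]=4D: 1-byte ASCII. cp=U+004D
Byte[12]=7E: 1-byte ASCII. cp=U+007E
Byte[13]=CD: 2-byte lead, need 1 cont bytes. acc=0xD
Byte[14]=97: continuation. acc=(acc<<6)|0x17=0x357
Completed: cp=U+0357 (starts at byte 13)

Answer: 0 2 4 8 11 12 13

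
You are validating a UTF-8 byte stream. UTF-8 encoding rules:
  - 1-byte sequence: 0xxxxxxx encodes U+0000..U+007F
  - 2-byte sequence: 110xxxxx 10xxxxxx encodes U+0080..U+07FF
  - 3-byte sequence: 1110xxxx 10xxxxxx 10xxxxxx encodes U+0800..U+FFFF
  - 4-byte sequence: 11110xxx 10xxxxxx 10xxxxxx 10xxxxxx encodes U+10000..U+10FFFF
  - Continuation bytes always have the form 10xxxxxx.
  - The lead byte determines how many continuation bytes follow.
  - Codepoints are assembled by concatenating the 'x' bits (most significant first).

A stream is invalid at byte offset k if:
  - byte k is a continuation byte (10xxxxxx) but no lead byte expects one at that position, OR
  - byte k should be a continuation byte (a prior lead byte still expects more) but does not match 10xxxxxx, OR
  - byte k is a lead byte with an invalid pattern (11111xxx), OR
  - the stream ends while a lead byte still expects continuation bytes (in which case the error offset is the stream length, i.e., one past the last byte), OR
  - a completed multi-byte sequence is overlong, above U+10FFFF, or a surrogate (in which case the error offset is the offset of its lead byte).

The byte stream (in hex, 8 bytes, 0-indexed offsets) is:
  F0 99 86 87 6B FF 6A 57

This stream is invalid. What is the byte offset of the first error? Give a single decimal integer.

Byte[0]=F0: 4-byte lead, need 3 cont bytes. acc=0x0
Byte[1]=99: continuation. acc=(acc<<6)|0x19=0x19
Byte[2]=86: continuation. acc=(acc<<6)|0x06=0x646
Byte[3]=87: continuation. acc=(acc<<6)|0x07=0x19187
Completed: cp=U+19187 (starts at byte 0)
Byte[4]=6B: 1-byte ASCII. cp=U+006B
Byte[5]=FF: INVALID lead byte (not 0xxx/110x/1110/11110)

Answer: 5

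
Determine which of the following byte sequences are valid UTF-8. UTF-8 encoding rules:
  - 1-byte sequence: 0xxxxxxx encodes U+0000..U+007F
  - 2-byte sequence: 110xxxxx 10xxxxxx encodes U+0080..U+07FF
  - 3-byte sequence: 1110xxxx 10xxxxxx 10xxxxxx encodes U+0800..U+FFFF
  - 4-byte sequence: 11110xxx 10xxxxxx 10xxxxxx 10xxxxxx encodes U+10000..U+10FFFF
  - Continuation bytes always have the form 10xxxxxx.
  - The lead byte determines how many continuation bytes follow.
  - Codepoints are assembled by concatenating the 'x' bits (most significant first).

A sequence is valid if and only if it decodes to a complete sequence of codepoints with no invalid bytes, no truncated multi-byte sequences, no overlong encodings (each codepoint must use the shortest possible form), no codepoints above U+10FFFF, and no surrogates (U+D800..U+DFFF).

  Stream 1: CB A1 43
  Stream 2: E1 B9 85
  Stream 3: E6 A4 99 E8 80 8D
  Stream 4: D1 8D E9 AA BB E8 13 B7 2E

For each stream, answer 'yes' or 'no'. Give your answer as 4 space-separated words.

Stream 1: decodes cleanly. VALID
Stream 2: decodes cleanly. VALID
Stream 3: decodes cleanly. VALID
Stream 4: error at byte offset 6. INVALID

Answer: yes yes yes no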